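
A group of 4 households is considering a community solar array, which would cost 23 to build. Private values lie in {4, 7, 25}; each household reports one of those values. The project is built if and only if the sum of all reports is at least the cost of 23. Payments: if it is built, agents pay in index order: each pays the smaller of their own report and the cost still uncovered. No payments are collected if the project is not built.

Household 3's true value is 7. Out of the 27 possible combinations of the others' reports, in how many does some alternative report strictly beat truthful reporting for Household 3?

5

Others report (4, 4, 25): truth gives 0; report 4 gives 3 > 0. Violating.
Others report (4, 7, 25): truth gives 0; report 4 gives 3 > 0. Violating.
Others report (7, 4, 25): truth gives 0; report 4 gives 3 > 0. Violating.
Others report (7, 7, 7): truth gives 0; report 4 gives 3 > 0. Violating.
Others report (4, 4, 4): truth gives 0; no alternative beats it.
Others report (4, 4, 7): truth gives 0; no alternative beats it.
(Checking all 27 profiles: 5 have a profitable deviation, 22 do not.)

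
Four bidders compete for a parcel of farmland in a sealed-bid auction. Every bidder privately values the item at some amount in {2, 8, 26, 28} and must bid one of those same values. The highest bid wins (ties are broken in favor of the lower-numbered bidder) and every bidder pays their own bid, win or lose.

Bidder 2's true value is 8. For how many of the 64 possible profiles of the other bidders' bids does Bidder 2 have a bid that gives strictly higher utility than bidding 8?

60

Others bid (2, 2, 26): truth gives -8; bid 2 gives -2 > -8. Violating.
Others bid (2, 2, 28): truth gives -8; bid 2 gives -2 > -8. Violating.
Others bid (2, 8, 26): truth gives -8; bid 2 gives -2 > -8. Violating.
Others bid (2, 8, 28): truth gives -8; bid 2 gives -2 > -8. Violating.
Others bid (2, 2, 2): truth gives 0; no alternative beats it.
Others bid (2, 2, 8): truth gives 0; no alternative beats it.
(Checking all 64 profiles: 60 have a profitable deviation, 4 do not.)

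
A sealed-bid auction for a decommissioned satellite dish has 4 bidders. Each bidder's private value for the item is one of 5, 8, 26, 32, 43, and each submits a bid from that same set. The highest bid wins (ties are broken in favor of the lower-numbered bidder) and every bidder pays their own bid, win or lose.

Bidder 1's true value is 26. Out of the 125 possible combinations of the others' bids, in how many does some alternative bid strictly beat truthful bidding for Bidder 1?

106

Others bid (5, 5, 5): truth gives 0; bid 5 gives 21 > 0. Violating.
Others bid (5, 5, 8): truth gives 0; bid 8 gives 18 > 0. Violating.
Others bid (5, 5, 32): truth gives -26; bid 5 gives -5 > -26. Violating.
Others bid (5, 5, 43): truth gives -26; bid 5 gives -5 > -26. Violating.
Others bid (5, 5, 26): truth gives 0; no alternative beats it.
Others bid (5, 8, 26): truth gives 0; no alternative beats it.
(Checking all 125 profiles: 106 have a profitable deviation, 19 do not.)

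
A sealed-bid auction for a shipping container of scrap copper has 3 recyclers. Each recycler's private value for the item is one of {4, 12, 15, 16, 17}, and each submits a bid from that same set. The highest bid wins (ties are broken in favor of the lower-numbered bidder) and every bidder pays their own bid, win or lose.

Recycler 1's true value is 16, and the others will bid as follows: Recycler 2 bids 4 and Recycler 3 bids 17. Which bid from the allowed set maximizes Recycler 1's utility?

Bid 4: loses but pays 4, utility -4.
Bid 12: loses but pays 12, utility -12.
Bid 15: loses but pays 15, utility -15.
Bid 16: loses but pays 16, utility -16.
Bid 17: wins, pays 17, utility 16 - 17 = -1.
The best choice is 17 with utility -1.

17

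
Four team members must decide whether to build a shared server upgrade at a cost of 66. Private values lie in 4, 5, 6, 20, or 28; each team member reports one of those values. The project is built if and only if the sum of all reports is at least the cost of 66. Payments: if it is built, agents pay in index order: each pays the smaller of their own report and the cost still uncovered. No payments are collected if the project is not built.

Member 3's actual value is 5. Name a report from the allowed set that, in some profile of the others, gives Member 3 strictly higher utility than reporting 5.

4

Suppose Member 1 reports 6, Member 2 reports 28 and Member 4 reports 28.
Report 5: project built, pays 5, utility 5 - 5 = 0.
Report 4: project built, pays 4, utility 5 - 4 = 1.
So reporting 4 beats truth here (1 > 0).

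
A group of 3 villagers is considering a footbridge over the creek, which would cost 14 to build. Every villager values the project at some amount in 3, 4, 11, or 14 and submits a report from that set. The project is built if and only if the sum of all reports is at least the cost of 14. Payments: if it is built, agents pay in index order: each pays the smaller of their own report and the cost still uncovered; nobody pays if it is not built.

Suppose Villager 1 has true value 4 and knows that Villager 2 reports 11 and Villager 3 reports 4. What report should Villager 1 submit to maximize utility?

3

Report 3: project built, pays 3, utility 4 - 3 = 1.
Report 4: project built, pays 4, utility 4 - 4 = 0.
Report 11: project built, pays 11, utility 4 - 11 = -7.
Report 14: project built, pays 14, utility 4 - 14 = -10.
The best choice is 3 with utility 1.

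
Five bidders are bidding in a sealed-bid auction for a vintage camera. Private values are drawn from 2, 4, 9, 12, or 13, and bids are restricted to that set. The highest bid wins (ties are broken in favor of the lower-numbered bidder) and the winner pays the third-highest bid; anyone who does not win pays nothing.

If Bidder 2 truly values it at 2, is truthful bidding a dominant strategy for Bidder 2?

Yes

Check each profile of the others' bids and compare truth against every alternative bid.
Others bid (2, 2, 4, 4): truth gives 0, best alternative gives -2.
Others bid (2, 4, 2, 4): truth gives 0, best alternative gives -2.
Others bid (2, 4, 4, 2): truth gives 0, best alternative gives -2.
Others bid (2, 4, 4, 4): truth gives 0, best alternative gives -2.
Others bid (2, 2, 2, 2): truth gives 0, best alternative gives 0.
Others bid (2, 2, 2, 4): truth gives 0, best alternative gives 0.
(Remaining 619 profiles checked similarly; truth is weakly best in each.)
In every case the truthful bid is at least as good as any alternative, so it is a dominant strategy.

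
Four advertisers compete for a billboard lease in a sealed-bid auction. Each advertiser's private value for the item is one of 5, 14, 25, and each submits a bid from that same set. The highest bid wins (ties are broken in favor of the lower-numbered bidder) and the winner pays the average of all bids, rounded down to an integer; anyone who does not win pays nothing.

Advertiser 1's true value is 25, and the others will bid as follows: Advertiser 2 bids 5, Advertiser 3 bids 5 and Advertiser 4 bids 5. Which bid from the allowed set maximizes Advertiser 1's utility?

5

Bid 5: wins, pays 5, utility 25 - 5 = 20.
Bid 14: wins, pays 7, utility 25 - 7 = 18.
Bid 25: wins, pays 10, utility 25 - 10 = 15.
The best choice is 5 with utility 20.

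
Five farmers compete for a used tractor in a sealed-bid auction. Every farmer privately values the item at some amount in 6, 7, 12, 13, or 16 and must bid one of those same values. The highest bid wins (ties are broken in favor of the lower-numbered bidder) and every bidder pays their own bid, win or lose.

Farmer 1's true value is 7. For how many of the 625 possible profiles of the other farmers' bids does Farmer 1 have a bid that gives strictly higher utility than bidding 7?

610

Others bid (6, 6, 6, 6): truth gives 0; bid 6 gives 1 > 0. Violating.
Others bid (6, 6, 6, 12): truth gives -7; bid 12 gives -5 > -7. Violating.
Others bid (6, 6, 6, 13): truth gives -7; bid 6 gives -6 > -7. Violating.
Others bid (6, 6, 6, 16): truth gives -7; bid 6 gives -6 > -7. Violating.
Others bid (6, 6, 6, 7): truth gives 0; no alternative beats it.
Others bid (6, 6, 7, 6): truth gives 0; no alternative beats it.
(Checking all 625 profiles: 610 have a profitable deviation, 15 do not.)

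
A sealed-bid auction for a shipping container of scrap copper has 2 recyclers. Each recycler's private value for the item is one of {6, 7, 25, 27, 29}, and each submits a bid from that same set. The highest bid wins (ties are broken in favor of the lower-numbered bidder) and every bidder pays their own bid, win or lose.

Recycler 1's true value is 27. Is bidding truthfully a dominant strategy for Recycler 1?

Consider the case where Recycler 2 bids 6.
Truthful bid 27: wins, pays 27, utility 27 - 27 = 0.
Bid 6 instead: wins, pays 6, utility 27 - 6 = 21.
Since 21 > 0, bidding 6 is strictly better here, so truthful bidding is not dominant.

No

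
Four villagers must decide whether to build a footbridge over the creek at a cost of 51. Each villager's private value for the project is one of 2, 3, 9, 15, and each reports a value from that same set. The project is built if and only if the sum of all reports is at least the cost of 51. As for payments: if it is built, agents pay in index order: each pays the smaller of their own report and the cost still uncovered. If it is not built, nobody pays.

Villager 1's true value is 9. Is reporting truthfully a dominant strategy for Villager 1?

Check each profile of the others' reports and compare truth against every alternative report.
Others report (2, 2, 2): truth gives 0, best alternative gives 0.
Others report (2, 2, 3): truth gives 0, best alternative gives 0.
Others report (2, 2, 9): truth gives 0, best alternative gives 0.
Others report (2, 2, 15): truth gives 0, best alternative gives 0.
Others report (2, 3, 2): truth gives 0, best alternative gives 0.
Others report (2, 3, 3): truth gives 0, best alternative gives 0.
(Remaining 58 profiles checked similarly; truth is weakly best in each.)
In every case the truthful report is at least as good as any alternative, so it is a dominant strategy.

Yes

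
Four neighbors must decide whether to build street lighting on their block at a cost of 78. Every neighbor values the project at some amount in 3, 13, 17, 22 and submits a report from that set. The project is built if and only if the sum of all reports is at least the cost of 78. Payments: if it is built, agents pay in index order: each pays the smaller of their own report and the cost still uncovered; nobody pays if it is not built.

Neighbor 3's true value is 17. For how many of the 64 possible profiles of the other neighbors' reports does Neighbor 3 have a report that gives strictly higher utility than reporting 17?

Others report (22, 22, 22): truth gives 0; report 13 gives 4 > 0. Violating.
Others report (3, 3, 3): truth gives 0; no alternative beats it.
Others report (3, 3, 13): truth gives 0; no alternative beats it.
(Checking all 64 profiles: 1 has a profitable deviation, 63 do not.)

1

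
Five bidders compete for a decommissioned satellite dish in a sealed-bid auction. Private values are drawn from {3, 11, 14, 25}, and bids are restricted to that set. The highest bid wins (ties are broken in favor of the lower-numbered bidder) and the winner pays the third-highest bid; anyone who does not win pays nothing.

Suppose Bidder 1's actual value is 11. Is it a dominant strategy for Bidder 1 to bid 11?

Consider the case where Bidder 2 bids 3, Bidder 3 bids 3, Bidder 4 bids 3 and Bidder 5 bids 14.
Truthful bid 11: loses, pays 0, utility 0.
Bid 14 instead: wins, pays 3, utility 11 - 3 = 8.
Since 8 > 0, bidding 14 is strictly better here, so truthful bidding is not dominant.

No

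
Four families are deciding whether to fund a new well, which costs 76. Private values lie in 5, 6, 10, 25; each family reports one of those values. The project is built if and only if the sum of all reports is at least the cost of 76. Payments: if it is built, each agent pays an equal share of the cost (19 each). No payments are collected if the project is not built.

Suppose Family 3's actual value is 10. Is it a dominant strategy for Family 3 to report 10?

Check each profile of the others' reports and compare truth against every alternative report.
Others report (25, 25, 25): truth gives -9, best alternative gives -9.
Others report (5, 5, 5): truth gives 0, best alternative gives 0.
Others report (5, 5, 6): truth gives 0, best alternative gives 0.
Others report (5, 5, 10): truth gives 0, best alternative gives 0.
Others report (5, 5, 25): truth gives 0, best alternative gives 0.
Others report (5, 6, 5): truth gives 0, best alternative gives 0.
(Remaining 58 profiles checked similarly; truth is weakly best in each.)
In every case the truthful report is at least as good as any alternative, so it is a dominant strategy.

Yes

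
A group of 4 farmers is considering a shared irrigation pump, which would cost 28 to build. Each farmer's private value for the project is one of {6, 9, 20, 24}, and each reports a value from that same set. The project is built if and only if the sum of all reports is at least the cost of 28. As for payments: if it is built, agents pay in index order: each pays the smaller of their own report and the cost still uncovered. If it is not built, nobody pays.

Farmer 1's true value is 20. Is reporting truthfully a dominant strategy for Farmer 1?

No

Consider the case where Farmer 2 reports 6, Farmer 3 reports 6 and Farmer 4 reports 9.
Truthful report 20: project built, pays 20, utility 20 - 20 = 0.
Report 9 instead: project built, pays 9, utility 20 - 9 = 11.
Since 11 > 0, reporting 9 is strictly better here, so truthful reporting is not dominant.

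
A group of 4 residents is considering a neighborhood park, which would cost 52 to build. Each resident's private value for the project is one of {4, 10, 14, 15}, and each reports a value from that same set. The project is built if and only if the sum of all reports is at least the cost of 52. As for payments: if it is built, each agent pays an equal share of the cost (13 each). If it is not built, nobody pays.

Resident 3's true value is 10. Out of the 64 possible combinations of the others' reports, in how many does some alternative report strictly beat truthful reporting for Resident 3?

8

Others report (14, 14, 14): truth gives -3; report 4 gives 0 > -3. Violating.
Others report (14, 14, 15): truth gives -3; report 4 gives 0 > -3. Violating.
Others report (14, 15, 14): truth gives -3; report 4 gives 0 > -3. Violating.
Others report (14, 15, 15): truth gives -3; report 4 gives 0 > -3. Violating.
Others report (4, 4, 4): truth gives 0; no alternative beats it.
Others report (4, 4, 10): truth gives 0; no alternative beats it.
(Checking all 64 profiles: 8 have a profitable deviation, 56 do not.)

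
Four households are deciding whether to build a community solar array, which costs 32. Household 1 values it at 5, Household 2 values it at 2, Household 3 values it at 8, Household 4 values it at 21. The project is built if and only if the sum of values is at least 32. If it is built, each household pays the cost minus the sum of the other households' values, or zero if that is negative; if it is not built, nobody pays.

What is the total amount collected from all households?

22

Total value 36 ≥ cost 32, so it is built.
Household 1: others sum to 31; max(0, 32 - 31) = 1.
Household 2: others sum to 34; max(0, 32 - 34) = 0.
Household 3: others sum to 28; max(0, 32 - 28) = 4.
Household 4: others sum to 15; max(0, 32 - 15) = 17.
Total collected = 1 + 0 + 4 + 17 = 22.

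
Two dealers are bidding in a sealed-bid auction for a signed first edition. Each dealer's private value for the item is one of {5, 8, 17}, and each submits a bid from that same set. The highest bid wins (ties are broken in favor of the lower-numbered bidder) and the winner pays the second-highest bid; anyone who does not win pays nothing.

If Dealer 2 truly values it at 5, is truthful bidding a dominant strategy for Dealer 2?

Check each profile of the others' bids and compare truth against every alternative bid.
Others bid (5): truth gives 0, best alternative gives 0.
Others bid (8): truth gives 0, best alternative gives 0.
Others bid (17): truth gives 0, best alternative gives 0.
In every case the truthful bid is at least as good as any alternative, so it is a dominant strategy.

Yes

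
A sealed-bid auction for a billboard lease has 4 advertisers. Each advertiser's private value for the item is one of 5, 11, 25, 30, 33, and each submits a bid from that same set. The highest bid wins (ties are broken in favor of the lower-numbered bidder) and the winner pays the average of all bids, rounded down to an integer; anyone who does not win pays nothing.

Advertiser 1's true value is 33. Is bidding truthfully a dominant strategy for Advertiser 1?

Consider the case where Advertiser 2 bids 5, Advertiser 3 bids 5 and Advertiser 4 bids 5.
Truthful bid 33: wins, pays 12, utility 33 - 12 = 21.
Bid 5 instead: wins, pays 5, utility 33 - 5 = 28.
Since 28 > 21, bidding 5 is strictly better here, so truthful bidding is not dominant.

No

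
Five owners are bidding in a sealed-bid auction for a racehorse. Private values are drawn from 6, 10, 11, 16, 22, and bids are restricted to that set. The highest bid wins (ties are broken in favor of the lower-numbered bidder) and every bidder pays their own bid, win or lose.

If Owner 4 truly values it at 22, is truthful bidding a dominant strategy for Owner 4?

No

Consider the case where Owner 1 bids 6, Owner 2 bids 6, Owner 3 bids 6 and Owner 5 bids 6.
Truthful bid 22: wins, pays 22, utility 22 - 22 = 0.
Bid 10 instead: wins, pays 10, utility 22 - 10 = 12.
Since 12 > 0, bidding 10 is strictly better here, so truthful bidding is not dominant.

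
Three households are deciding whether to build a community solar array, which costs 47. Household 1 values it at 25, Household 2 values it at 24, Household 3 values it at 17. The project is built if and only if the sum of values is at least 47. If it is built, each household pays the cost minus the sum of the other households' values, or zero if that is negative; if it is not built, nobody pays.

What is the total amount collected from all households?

11

Total value 66 ≥ cost 47, so it is built.
Household 1: others sum to 41; max(0, 47 - 41) = 6.
Household 2: others sum to 42; max(0, 47 - 42) = 5.
Household 3: others sum to 49; max(0, 47 - 49) = 0.
Total collected = 6 + 5 + 0 = 11.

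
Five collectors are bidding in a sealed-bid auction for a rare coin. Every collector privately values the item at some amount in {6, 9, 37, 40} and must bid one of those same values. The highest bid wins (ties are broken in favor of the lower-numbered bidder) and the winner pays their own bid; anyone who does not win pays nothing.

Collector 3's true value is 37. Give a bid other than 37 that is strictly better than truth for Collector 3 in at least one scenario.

Suppose Collector 1 bids 6, Collector 2 bids 6, Collector 4 bids 6 and Collector 5 bids 6.
Bid 37: wins, pays 37, utility 37 - 37 = 0.
Bid 9: wins, pays 9, utility 37 - 9 = 28.
So bidding 9 beats truth here (28 > 0).

9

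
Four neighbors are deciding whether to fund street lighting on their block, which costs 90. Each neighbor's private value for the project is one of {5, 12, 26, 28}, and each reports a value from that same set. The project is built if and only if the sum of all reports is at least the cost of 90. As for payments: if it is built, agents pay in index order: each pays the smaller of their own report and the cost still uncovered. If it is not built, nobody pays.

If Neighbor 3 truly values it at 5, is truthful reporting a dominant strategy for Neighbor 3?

Yes

Check each profile of the others' reports and compare truth against every alternative report.
Others report (26, 26, 26): truth gives 0, best alternative gives -7.
Others report (26, 26, 28): truth gives 0, best alternative gives -7.
Others report (26, 28, 26): truth gives 0, best alternative gives -7.
Others report (26, 28, 28): truth gives 0, best alternative gives -7.
Others report (28, 26, 26): truth gives 0, best alternative gives -7.
Others report (28, 26, 28): truth gives 0, best alternative gives -7.
(Remaining 58 profiles checked similarly; truth is weakly best in each.)
In every case the truthful report is at least as good as any alternative, so it is a dominant strategy.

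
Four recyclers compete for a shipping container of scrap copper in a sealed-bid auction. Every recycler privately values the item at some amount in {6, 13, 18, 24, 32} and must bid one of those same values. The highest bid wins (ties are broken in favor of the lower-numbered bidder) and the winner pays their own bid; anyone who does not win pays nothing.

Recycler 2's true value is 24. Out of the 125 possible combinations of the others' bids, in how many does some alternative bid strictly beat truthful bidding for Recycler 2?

Others bid (6, 6, 6): truth gives 0; bid 13 gives 11 > 0. Violating.
Others bid (6, 6, 13): truth gives 0; bid 13 gives 11 > 0. Violating.
Others bid (6, 6, 18): truth gives 0; bid 18 gives 6 > 0. Violating.
Others bid (6, 13, 6): truth gives 0; bid 13 gives 11 > 0. Violating.
Others bid (6, 6, 24): truth gives 0; no alternative beats it.
Others bid (6, 6, 32): truth gives 0; no alternative beats it.
(Checking all 125 profiles: 18 have a profitable deviation, 107 do not.)

18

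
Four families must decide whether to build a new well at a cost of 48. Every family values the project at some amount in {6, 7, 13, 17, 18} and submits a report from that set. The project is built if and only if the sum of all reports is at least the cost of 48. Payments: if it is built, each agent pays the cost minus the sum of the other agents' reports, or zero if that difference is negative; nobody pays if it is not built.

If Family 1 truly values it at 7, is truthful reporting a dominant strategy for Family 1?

Yes

Check each profile of the others' reports and compare truth against every alternative report.
Others report (13, 17, 18): truth gives 7, best alternative gives 7.
Others report (13, 18, 17): truth gives 7, best alternative gives 7.
Others report (13, 18, 18): truth gives 7, best alternative gives 7.
Others report (17, 13, 18): truth gives 7, best alternative gives 7.
Others report (17, 17, 17): truth gives 7, best alternative gives 7.
Others report (17, 17, 18): truth gives 7, best alternative gives 7.
(Remaining 119 profiles checked similarly; truth is weakly best in each.)
In every case the truthful report is at least as good as any alternative, so it is a dominant strategy.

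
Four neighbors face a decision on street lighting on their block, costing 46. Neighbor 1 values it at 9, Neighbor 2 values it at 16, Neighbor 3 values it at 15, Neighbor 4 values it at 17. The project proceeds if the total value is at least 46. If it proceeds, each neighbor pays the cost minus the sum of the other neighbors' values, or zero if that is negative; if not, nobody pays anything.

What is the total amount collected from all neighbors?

Total value 57 ≥ cost 46, so it is built.
Neighbor 1: others sum to 48; max(0, 46 - 48) = 0.
Neighbor 2: others sum to 41; max(0, 46 - 41) = 5.
Neighbor 3: others sum to 42; max(0, 46 - 42) = 4.
Neighbor 4: others sum to 40; max(0, 46 - 40) = 6.
Total collected = 0 + 5 + 4 + 6 = 15.

15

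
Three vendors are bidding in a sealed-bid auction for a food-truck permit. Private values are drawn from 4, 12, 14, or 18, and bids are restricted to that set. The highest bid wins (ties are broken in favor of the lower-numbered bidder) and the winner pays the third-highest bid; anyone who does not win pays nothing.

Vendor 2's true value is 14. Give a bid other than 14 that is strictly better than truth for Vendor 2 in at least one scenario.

18

Suppose Vendor 1 bids 4 and Vendor 3 bids 18.
Bid 14: loses, pays 0, utility 0.
Bid 18: wins, pays 4, utility 14 - 4 = 10.
So bidding 18 beats truth here (10 > 0).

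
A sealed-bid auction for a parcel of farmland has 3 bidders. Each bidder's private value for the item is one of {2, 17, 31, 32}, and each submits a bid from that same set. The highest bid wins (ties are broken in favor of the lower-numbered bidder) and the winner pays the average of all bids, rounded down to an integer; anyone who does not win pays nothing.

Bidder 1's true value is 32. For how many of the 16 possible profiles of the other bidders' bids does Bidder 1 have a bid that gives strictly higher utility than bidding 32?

Others bid (2, 2): truth gives 20; bid 2 gives 30 > 20. Violating.
Others bid (2, 17): truth gives 15; bid 17 gives 20 > 15. Violating.
Others bid (17, 2): truth gives 15; bid 17 gives 20 > 15. Violating.
Others bid (17, 17): truth gives 10; bid 17 gives 15 > 10. Violating.
Others bid (2, 31): truth gives 11; no alternative beats it.
Others bid (2, 32): truth gives 10; no alternative beats it.
(Checking all 16 profiles: 4 have a profitable deviation, 12 do not.)

4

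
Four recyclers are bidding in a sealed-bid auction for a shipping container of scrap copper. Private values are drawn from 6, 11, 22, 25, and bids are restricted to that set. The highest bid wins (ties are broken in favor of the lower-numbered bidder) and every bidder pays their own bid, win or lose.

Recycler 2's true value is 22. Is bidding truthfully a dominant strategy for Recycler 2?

No

Consider the case where Recycler 1 bids 6, Recycler 3 bids 6 and Recycler 4 bids 6.
Truthful bid 22: wins, pays 22, utility 22 - 22 = 0.
Bid 11 instead: wins, pays 11, utility 22 - 11 = 11.
Since 11 > 0, bidding 11 is strictly better here, so truthful bidding is not dominant.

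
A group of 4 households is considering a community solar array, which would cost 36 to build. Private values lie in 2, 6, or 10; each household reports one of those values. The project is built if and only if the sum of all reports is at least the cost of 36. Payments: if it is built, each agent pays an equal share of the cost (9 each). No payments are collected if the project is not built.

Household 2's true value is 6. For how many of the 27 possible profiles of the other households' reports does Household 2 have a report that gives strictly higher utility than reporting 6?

1

Others report (10, 10, 10): truth gives -3; report 2 gives 0 > -3. Violating.
Others report (2, 2, 2): truth gives 0; no alternative beats it.
Others report (2, 2, 6): truth gives 0; no alternative beats it.
(Checking all 27 profiles: 1 has a profitable deviation, 26 do not.)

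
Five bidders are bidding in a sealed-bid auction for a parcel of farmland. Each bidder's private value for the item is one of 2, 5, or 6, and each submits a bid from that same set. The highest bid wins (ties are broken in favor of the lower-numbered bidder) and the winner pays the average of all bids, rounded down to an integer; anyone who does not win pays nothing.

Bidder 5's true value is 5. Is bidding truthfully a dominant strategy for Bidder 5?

Consider the case where Bidder 1 bids 2, Bidder 2 bids 2, Bidder 3 bids 2 and Bidder 4 bids 5.
Truthful bid 5: loses, pays 0, utility 0.
Bid 6 instead: wins, pays 3, utility 5 - 3 = 2.
Since 2 > 0, bidding 6 is strictly better here, so truthful bidding is not dominant.

No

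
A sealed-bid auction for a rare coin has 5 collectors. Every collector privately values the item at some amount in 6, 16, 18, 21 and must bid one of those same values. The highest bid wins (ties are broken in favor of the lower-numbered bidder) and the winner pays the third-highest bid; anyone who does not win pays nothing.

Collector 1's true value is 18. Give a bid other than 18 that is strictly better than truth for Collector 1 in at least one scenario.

21

Suppose Collector 2 bids 6, Collector 3 bids 6, Collector 4 bids 6 and Collector 5 bids 21.
Bid 18: loses, pays 0, utility 0.
Bid 21: wins, pays 6, utility 18 - 6 = 12.
So bidding 21 beats truth here (12 > 0).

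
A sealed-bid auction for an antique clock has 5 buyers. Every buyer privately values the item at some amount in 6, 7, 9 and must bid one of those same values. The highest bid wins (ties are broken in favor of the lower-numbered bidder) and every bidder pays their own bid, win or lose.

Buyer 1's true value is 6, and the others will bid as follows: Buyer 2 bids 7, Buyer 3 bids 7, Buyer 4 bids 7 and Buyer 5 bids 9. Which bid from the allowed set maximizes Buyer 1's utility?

Bid 6: loses but pays 6, utility -6.
Bid 7: loses but pays 7, utility -7.
Bid 9: wins, pays 9, utility 6 - 9 = -3.
The best choice is 9 with utility -3.

9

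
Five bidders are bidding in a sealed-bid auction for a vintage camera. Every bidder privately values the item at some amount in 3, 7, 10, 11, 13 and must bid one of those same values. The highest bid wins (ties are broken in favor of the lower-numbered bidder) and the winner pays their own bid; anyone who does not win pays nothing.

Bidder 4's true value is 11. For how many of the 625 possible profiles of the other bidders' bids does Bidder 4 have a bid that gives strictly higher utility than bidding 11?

Others bid (3, 3, 3, 3): truth gives 0; bid 7 gives 4 > 0. Violating.
Others bid (3, 3, 3, 7): truth gives 0; bid 7 gives 4 > 0. Violating.
Others bid (3, 3, 3, 10): truth gives 0; bid 10 gives 1 > 0. Violating.
Others bid (3, 3, 7, 3): truth gives 0; bid 10 gives 1 > 0. Violating.
Others bid (3, 3, 3, 11): truth gives 0; no alternative beats it.
Others bid (3, 3, 3, 13): truth gives 0; no alternative beats it.
(Checking all 625 profiles: 24 have a profitable deviation, 601 do not.)

24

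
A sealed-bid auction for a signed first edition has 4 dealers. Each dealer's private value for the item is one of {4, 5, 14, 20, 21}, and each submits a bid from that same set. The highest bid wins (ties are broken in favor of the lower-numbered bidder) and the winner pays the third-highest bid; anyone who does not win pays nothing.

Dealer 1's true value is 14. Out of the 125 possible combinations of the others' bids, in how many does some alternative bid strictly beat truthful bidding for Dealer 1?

Others bid (4, 4, 20): truth gives 0; bid 20 gives 10 > 0. Violating.
Others bid (4, 4, 21): truth gives 0; bid 21 gives 10 > 0. Violating.
Others bid (4, 5, 20): truth gives 0; bid 20 gives 9 > 0. Violating.
Others bid (4, 5, 21): truth gives 0; bid 21 gives 9 > 0. Violating.
Others bid (4, 4, 4): truth gives 10; no alternative beats it.
Others bid (4, 4, 5): truth gives 10; no alternative beats it.
(Checking all 125 profiles: 24 have a profitable deviation, 101 do not.)

24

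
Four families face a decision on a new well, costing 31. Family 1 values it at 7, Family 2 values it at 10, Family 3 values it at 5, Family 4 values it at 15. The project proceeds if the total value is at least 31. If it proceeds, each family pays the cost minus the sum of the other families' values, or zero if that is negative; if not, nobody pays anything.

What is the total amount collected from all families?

14

Total value 37 ≥ cost 31, so it is built.
Family 1: others sum to 30; max(0, 31 - 30) = 1.
Family 2: others sum to 27; max(0, 31 - 27) = 4.
Family 3: others sum to 32; max(0, 31 - 32) = 0.
Family 4: others sum to 22; max(0, 31 - 22) = 9.
Total collected = 1 + 4 + 0 + 9 = 14.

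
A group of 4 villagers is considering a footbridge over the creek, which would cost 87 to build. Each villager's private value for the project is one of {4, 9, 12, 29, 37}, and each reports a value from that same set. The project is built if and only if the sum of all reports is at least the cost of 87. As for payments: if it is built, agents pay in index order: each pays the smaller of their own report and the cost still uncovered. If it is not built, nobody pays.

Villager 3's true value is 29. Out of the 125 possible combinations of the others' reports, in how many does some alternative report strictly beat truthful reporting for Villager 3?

29

Others report (4, 37, 37): truth gives 0; report 9 gives 20 > 0. Violating.
Others report (9, 29, 37): truth gives 0; report 12 gives 17 > 0. Violating.
Others report (9, 37, 29): truth gives 0; report 12 gives 17 > 0. Violating.
Others report (9, 37, 37): truth gives 0; report 4 gives 25 > 0. Violating.
Others report (4, 4, 4): truth gives 0; no alternative beats it.
Others report (4, 4, 9): truth gives 0; no alternative beats it.
(Checking all 125 profiles: 29 have a profitable deviation, 96 do not.)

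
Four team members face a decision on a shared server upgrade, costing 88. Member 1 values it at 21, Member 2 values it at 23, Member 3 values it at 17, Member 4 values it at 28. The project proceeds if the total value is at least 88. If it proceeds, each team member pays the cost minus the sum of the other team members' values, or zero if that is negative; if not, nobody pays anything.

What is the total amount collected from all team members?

85

Total value 89 ≥ cost 88, so it is built.
Member 1: others sum to 68; max(0, 88 - 68) = 20.
Member 2: others sum to 66; max(0, 88 - 66) = 22.
Member 3: others sum to 72; max(0, 88 - 72) = 16.
Member 4: others sum to 61; max(0, 88 - 61) = 27.
Total collected = 20 + 22 + 16 + 27 = 85.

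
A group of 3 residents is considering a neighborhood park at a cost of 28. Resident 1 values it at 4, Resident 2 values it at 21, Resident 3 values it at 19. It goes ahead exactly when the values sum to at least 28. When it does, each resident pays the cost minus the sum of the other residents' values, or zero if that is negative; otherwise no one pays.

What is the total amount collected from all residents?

8

Total value 44 ≥ cost 28, so it is built.
Resident 1: others sum to 40; max(0, 28 - 40) = 0.
Resident 2: others sum to 23; max(0, 28 - 23) = 5.
Resident 3: others sum to 25; max(0, 28 - 25) = 3.
Total collected = 0 + 5 + 3 = 8.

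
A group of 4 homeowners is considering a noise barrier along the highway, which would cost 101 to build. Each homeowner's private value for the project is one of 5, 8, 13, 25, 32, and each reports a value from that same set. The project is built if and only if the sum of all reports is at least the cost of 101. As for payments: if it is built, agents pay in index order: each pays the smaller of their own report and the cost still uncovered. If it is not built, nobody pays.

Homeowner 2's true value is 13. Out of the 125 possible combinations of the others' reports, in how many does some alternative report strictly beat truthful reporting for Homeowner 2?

Others report (32, 32, 32): truth gives 0; report 5 gives 8 > 0. Violating.
Others report (5, 5, 5): truth gives 0; no alternative beats it.
Others report (5, 5, 8): truth gives 0; no alternative beats it.
(Checking all 125 profiles: 1 has a profitable deviation, 124 do not.)

1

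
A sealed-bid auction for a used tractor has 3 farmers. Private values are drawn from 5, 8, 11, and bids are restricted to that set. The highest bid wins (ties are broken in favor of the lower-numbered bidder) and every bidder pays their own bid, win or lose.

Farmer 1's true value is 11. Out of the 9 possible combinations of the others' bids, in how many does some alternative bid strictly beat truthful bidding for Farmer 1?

Others bid (5, 5): truth gives 0; bid 5 gives 6 > 0. Violating.
Others bid (5, 8): truth gives 0; bid 8 gives 3 > 0. Violating.
Others bid (8, 5): truth gives 0; bid 8 gives 3 > 0. Violating.
Others bid (8, 8): truth gives 0; bid 8 gives 3 > 0. Violating.
Others bid (5, 11): truth gives 0; no alternative beats it.
Others bid (8, 11): truth gives 0; no alternative beats it.
(Checking all 9 profiles: 4 have a profitable deviation, 5 do not.)

4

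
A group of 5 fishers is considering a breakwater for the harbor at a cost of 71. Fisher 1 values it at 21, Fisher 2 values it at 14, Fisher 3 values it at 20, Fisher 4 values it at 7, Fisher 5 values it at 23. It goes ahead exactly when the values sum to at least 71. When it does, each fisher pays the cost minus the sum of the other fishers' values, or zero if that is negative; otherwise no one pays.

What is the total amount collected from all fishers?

Total value 85 ≥ cost 71, so it is built.
Fisher 1: others sum to 64; max(0, 71 - 64) = 7.
Fisher 2: others sum to 71; max(0, 71 - 71) = 0.
Fisher 3: others sum to 65; max(0, 71 - 65) = 6.
Fisher 4: others sum to 78; max(0, 71 - 78) = 0.
Fisher 5: others sum to 62; max(0, 71 - 62) = 9.
Total collected = 7 + 0 + 6 + 0 + 9 = 22.

22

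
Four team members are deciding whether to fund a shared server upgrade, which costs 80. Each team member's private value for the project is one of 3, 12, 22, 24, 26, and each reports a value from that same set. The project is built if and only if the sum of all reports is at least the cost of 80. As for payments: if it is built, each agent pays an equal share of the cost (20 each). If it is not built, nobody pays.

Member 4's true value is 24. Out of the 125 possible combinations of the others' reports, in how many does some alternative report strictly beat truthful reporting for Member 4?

3

Others report (3, 26, 26): truth gives 0; report 26 gives 4 > 0. Violating.
Others report (26, 3, 26): truth gives 0; report 26 gives 4 > 0. Violating.
Others report (26, 26, 3): truth gives 0; report 26 gives 4 > 0. Violating.
Others report (3, 3, 3): truth gives 0; no alternative beats it.
Others report (3, 3, 12): truth gives 0; no alternative beats it.
(Checking all 125 profiles: 3 have a profitable deviation, 122 do not.)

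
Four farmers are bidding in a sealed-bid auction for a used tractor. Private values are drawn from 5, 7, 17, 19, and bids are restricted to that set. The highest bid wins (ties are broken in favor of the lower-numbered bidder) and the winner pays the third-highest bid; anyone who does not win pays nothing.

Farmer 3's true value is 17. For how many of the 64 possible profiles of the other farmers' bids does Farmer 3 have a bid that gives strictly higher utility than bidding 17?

Others bid (5, 5, 19): truth gives 0; bid 19 gives 12 > 0. Violating.
Others bid (5, 7, 19): truth gives 0; bid 19 gives 10 > 0. Violating.
Others bid (5, 17, 5): truth gives 0; bid 19 gives 12 > 0. Violating.
Others bid (5, 17, 7): truth gives 0; bid 19 gives 10 > 0. Violating.
Others bid (5, 5, 5): truth gives 12; no alternative beats it.
Others bid (5, 5, 7): truth gives 12; no alternative beats it.
(Checking all 64 profiles: 12 have a profitable deviation, 52 do not.)

12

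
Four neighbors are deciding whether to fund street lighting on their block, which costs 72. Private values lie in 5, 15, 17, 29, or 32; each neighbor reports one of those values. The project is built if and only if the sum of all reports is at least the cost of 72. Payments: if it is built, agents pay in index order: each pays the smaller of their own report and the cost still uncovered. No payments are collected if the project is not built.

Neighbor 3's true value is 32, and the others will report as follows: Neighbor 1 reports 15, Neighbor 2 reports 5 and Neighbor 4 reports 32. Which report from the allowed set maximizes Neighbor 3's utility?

Report 5: project not built, utility 0.
Report 15: project not built, utility 0.
Report 17: project not built, utility 0.
Report 29: project built, pays 29, utility 32 - 29 = 3.
Report 32: project built, pays 32, utility 32 - 32 = 0.
The best choice is 29 with utility 3.

29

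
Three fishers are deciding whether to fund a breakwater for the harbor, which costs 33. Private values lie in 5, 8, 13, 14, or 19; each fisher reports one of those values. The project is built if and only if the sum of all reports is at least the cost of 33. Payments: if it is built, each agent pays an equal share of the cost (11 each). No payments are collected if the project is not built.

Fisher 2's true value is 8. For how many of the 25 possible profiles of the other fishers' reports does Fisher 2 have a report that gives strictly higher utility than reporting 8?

5

Others report (8, 19): truth gives -3; report 5 gives 0 > -3. Violating.
Others report (13, 13): truth gives -3; report 5 gives 0 > -3. Violating.
Others report (13, 14): truth gives -3; report 5 gives 0 > -3. Violating.
Others report (14, 13): truth gives -3; report 5 gives 0 > -3. Violating.
Others report (5, 5): truth gives 0; no alternative beats it.
Others report (5, 8): truth gives 0; no alternative beats it.
(Checking all 25 profiles: 5 have a profitable deviation, 20 do not.)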